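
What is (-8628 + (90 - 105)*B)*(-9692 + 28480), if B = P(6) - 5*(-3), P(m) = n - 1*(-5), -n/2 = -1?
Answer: -168302904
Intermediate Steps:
n = 2 (n = -2*(-1) = 2)
P(m) = 7 (P(m) = 2 - 1*(-5) = 2 + 5 = 7)
B = 22 (B = 7 - 5*(-3) = 7 + 15 = 22)
(-8628 + (90 - 105)*B)*(-9692 + 28480) = (-8628 + (90 - 105)*22)*(-9692 + 28480) = (-8628 - 15*22)*18788 = (-8628 - 330)*18788 = -8958*18788 = -168302904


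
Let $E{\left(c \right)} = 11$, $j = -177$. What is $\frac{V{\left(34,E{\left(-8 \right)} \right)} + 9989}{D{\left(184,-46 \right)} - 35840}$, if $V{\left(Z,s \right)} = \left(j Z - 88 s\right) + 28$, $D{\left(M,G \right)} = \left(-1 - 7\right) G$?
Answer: $- \frac{3031}{35472} \approx -0.085448$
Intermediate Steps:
$D{\left(M,G \right)} = - 8 G$
$V{\left(Z,s \right)} = 28 - 177 Z - 88 s$ ($V{\left(Z,s \right)} = \left(- 177 Z - 88 s\right) + 28 = 28 - 177 Z - 88 s$)
$\frac{V{\left(34,E{\left(-8 \right)} \right)} + 9989}{D{\left(184,-46 \right)} - 35840} = \frac{\left(28 - 6018 - 968\right) + 9989}{\left(-8\right) \left(-46\right) - 35840} = \frac{\left(28 - 6018 - 968\right) + 9989}{368 - 35840} = \frac{-6958 + 9989}{-35472} = 3031 \left(- \frac{1}{35472}\right) = - \frac{3031}{35472}$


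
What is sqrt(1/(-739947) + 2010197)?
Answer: sqrt(1100626202993223426)/739947 ≈ 1417.8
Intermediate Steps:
sqrt(1/(-739947) + 2010197) = sqrt(-1/739947 + 2010197) = sqrt(1487439239558/739947) = sqrt(1100626202993223426)/739947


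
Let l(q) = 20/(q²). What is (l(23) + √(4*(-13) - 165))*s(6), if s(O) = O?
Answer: 120/529 + 6*I*√217 ≈ 0.22684 + 88.385*I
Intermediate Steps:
l(q) = 20/q²
(l(23) + √(4*(-13) - 165))*s(6) = (20/23² + √(4*(-13) - 165))*6 = (20*(1/529) + √(-52 - 165))*6 = (20/529 + √(-217))*6 = (20/529 + I*√217)*6 = 120/529 + 6*I*√217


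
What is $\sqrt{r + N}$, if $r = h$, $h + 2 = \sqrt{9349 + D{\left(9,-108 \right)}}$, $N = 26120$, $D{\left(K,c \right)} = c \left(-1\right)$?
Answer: $\sqrt{26118 + 7 \sqrt{193}} \approx 161.91$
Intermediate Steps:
$D{\left(K,c \right)} = - c$
$h = -2 + 7 \sqrt{193}$ ($h = -2 + \sqrt{9349 - -108} = -2 + \sqrt{9349 + 108} = -2 + \sqrt{9457} = -2 + 7 \sqrt{193} \approx 95.247$)
$r = -2 + 7 \sqrt{193} \approx 95.247$
$\sqrt{r + N} = \sqrt{\left(-2 + 7 \sqrt{193}\right) + 26120} = \sqrt{26118 + 7 \sqrt{193}}$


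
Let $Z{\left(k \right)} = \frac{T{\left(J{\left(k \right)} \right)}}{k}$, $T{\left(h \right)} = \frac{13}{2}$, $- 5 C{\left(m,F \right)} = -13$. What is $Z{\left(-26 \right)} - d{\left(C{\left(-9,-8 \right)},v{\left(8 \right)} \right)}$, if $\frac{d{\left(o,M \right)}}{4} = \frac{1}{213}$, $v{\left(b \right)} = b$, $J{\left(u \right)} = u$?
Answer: $- \frac{229}{852} \approx -0.26878$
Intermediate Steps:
$C{\left(m,F \right)} = \frac{13}{5}$ ($C{\left(m,F \right)} = \left(- \frac{1}{5}\right) \left(-13\right) = \frac{13}{5}$)
$d{\left(o,M \right)} = \frac{4}{213}$
$T{\left(h \right)} = \frac{13}{2}$ ($T{\left(h \right)} = 13 \cdot \frac{1}{2} = \frac{13}{2}$)
$Z{\left(k \right)} = \frac{13}{2 k}$
$Z{\left(-26 \right)} - d{\left(C{\left(-9,-8 \right)},v{\left(8 \right)} \right)} = \frac{13}{2 \left(-26\right)} - \frac{4}{213} = \frac{13}{2} \left(- \frac{1}{26}\right) - \frac{4}{213} = - \frac{1}{4} - \frac{4}{213} = - \frac{229}{852}$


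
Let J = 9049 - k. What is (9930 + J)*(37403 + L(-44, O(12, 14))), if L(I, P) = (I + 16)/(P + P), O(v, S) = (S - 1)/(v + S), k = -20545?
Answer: 1477209500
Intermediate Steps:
O(v, S) = (-1 + S)/(S + v)
L(I, P) = (16 + I)/(2*P) (L(I, P) = (16 + I)/((2*P)) = (16 + I)*(1/(2*P)) = (16 + I)/(2*P))
J = 29594 (J = 9049 - 1*(-20545) = 9049 + 20545 = 29594)
(9930 + J)*(37403 + L(-44, O(12, 14))) = (9930 + 29594)*(37403 + (16 - 44)/(2*(((-1 + 14)/(14 + 12))))) = 39524*(37403 + (½)*(-28)/(13/26)) = 39524*(37403 + (½)*(-28)/((1/26)*13)) = 39524*(37403 + (½)*(-28)/(½)) = 39524*(37403 + (½)*2*(-28)) = 39524*(37403 - 28) = 39524*37375 = 1477209500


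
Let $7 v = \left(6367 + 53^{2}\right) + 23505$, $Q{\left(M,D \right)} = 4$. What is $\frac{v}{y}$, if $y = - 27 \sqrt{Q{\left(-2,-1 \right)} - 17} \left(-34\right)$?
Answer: $- \frac{32681 i \sqrt{13}}{83538} \approx - 1.4105 i$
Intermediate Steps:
$y = 918 i \sqrt{13}$ ($y = - 27 \sqrt{4 - 17} \left(-34\right) = - 27 \sqrt{-13} \left(-34\right) = - 27 i \sqrt{13} \left(-34\right) = 918 i \sqrt{13} \approx 3309.9 i$)
$v = \frac{32681}{7}$ ($v = \frac{\left(6367 + 53^{2}\right) + 23505}{7} = \frac{\left(6367 + 2809\right) + 23505}{7} = \frac{9176 + 23505}{7} = \frac{1}{7} \cdot 32681 = \frac{32681}{7} \approx 4668.7$)
$\frac{v}{y} = \frac{32681}{7 \cdot 918 i \sqrt{13}} = \frac{32681 \left(- \frac{i \sqrt{13}}{11934}\right)}{7} = - \frac{32681 i \sqrt{13}}{83538}$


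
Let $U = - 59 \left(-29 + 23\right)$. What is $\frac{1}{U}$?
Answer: $\frac{1}{354} \approx 0.0028249$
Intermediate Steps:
$U = 354$ ($U = \left(-59\right) \left(-6\right) = 354$)
$\frac{1}{U} = \frac{1}{354}$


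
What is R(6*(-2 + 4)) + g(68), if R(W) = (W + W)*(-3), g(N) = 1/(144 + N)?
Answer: -15263/212 ≈ -71.995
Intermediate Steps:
R(W) = -6*W (R(W) = (2*W)*(-3) = -6*W)
R(6*(-2 + 4)) + g(68) = -36*(-2 + 4) + 1/(144 + 68) = -36*2 + 1/212 = -6*12 + 1/212 = -72 + 1/212 = -15263/212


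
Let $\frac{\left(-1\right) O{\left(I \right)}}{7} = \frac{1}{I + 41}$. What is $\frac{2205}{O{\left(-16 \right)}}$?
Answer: $-7875$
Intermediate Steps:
$O{\left(I \right)} = - \frac{7}{41 + I}$ ($O{\left(I \right)} = - \frac{7}{I + 41} = - \frac{7}{41 + I}$)
$\frac{2205}{O{\left(-16 \right)}} = \frac{2205}{\left(-7\right) \frac{1}{41 - 16}} = \frac{2205}{\left(-7\right) \frac{1}{25}} = \frac{2205}{- \frac{7}{25}} = 2205 \left(- \frac{25}{7}\right) = -7875$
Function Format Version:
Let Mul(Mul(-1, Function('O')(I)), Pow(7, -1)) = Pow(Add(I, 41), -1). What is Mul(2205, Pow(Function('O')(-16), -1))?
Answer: -7875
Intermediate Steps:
Function('O')(I) = Mul(-7, Pow(Add(41, I), -1)) (Function('O')(I) = Mul(-7, Pow(Add(I, 41), -1)) = Mul(-7, Pow(Add(41, I), -1)))
Mul(2205, Pow(Function('O')(-16), -1)) = Mul(2205, Pow(Mul(-7, Pow(Add(41, -16), -1)), -1)) = Mul(2205, Pow(Mul(-7, Pow(25, -1)), -1)) = Mul(2205, Pow(Mul(-7, Rational(1, 25)), -1)) = Mul(2205, Pow(Rational(-7, 25), -1)) = Mul(2205, Rational(-25, 7)) = -7875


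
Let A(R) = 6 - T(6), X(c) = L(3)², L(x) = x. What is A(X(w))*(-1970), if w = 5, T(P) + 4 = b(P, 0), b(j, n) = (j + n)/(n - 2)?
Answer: -25610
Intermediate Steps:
b(j, n) = (j + n)/(-2 + n)
T(P) = -4 - P/2 (T(P) = -4 + (P + 0)/(-2 + 0) = -4 + P/(-2) = -4 - P/2)
X(c) = 9 (X(c) = 3² = 9)
A(R) = 13 (A(R) = 6 - (-4 - ½*6) = 6 - (-4 - 3) = 6 - 1*(-7) = 6 + 7 = 13)
A(X(w))*(-1970) = 13*(-1970) = -25610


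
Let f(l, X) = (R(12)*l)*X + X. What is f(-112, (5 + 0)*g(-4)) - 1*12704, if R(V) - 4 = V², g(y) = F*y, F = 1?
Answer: 318796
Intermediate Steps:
g(y) = y (g(y) = 1*y = y)
R(V) = 4 + V²
f(l, X) = X + 148*X*l (f(l, X) = ((4 + 12²)*l)*X + X = ((4 + 144)*l)*X + X = (148*l)*X + X = 148*X*l + X = X + 148*X*l)
f(-112, (5 + 0)*g(-4)) - 1*12704 = ((5 + 0)*(-4))*(1 + 148*(-112)) - 1*12704 = (5*(-4))*(1 - 16576) - 12704 = -20*(-16575) - 12704 = 331500 - 12704 = 318796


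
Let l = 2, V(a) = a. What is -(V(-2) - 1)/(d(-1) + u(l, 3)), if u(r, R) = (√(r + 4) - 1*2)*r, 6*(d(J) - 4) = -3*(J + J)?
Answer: -3/23 + 6*√6/23 ≈ 0.50856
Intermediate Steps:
d(J) = 4 - J (d(J) = 4 + (-3*(J + J))/6 = 4 + (-6*J)/6 = 4 - J)
u(r, R) = r*(-2 + √(4 + r)) (u(r, R) = (√(4 + r) - 2)*r = (-2 + √(4 + r))*r = r*(-2 + √(4 + r)))
-(V(-2) - 1)/(d(-1) + u(l, 3)) = -(-2 - 1)/((4 - 1*(-1)) + 2*(-2 + √(4 + 2))) = -(-3)/((4 + 1) + 2*(-2 + √6)) = -(-3)/(5 + (-4 + 2*√6)) = -(-3)/(1 + 2*√6) = 3/(1 + 2*√6)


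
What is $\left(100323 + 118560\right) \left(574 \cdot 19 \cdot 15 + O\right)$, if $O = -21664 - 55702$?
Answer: $18872967792$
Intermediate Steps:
$O = -77366$ ($O = -21664 - 55702 = -77366$)
$\left(100323 + 118560\right) \left(574 \cdot 19 \cdot 15 + O\right) = \left(100323 + 118560\right) \left(574 \cdot 19 \cdot 15 - 77366\right) = 218883 \left(574 \cdot 285 - 77366\right) = 218883 \left(163590 - 77366\right) = 218883 \cdot 86224 = 18872967792$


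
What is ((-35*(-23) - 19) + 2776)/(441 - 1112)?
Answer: -3562/671 ≈ -5.3085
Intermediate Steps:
((-35*(-23) - 19) + 2776)/(441 - 1112) = ((805 - 19) + 2776)/(-671) = (786 + 2776)*(-1/671) = 3562*(-1/671) = -3562/671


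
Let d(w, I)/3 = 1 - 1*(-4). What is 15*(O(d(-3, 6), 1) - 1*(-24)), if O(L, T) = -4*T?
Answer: 300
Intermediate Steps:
d(w, I) = 15 (d(w, I) = 3*(1 - 1*(-4)) = 3*(1 + 4) = 3*5 = 15)
15*(O(d(-3, 6), 1) - 1*(-24)) = 15*(-4*1 - 1*(-24)) = 15*(-4 + 24) = 15*20 = 300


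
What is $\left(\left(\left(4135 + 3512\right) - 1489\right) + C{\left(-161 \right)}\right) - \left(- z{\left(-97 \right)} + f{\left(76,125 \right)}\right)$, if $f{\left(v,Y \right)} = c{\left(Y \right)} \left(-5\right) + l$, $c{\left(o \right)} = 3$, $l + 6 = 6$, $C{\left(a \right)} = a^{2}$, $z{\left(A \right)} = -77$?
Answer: $32017$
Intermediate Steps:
$l = 0$ ($l = -6 + 6 = 0$)
$f{\left(v,Y \right)} = -15$ ($f{\left(v,Y \right)} = 3 \left(-5\right) + 0 = -15 + 0 = -15$)
$\left(\left(\left(4135 + 3512\right) - 1489\right) + C{\left(-161 \right)}\right) - \left(- z{\left(-97 \right)} + f{\left(76,125 \right)}\right) = \left(\left(\left(4135 + 3512\right) - 1489\right) + \left(-161\right)^{2}\right) - 62 = \left(\left(7647 - 1489\right) + 25921\right) + \left(-77 + 15\right) = \left(6158 + 25921\right) - 62 = 32079 - 62 = 32017$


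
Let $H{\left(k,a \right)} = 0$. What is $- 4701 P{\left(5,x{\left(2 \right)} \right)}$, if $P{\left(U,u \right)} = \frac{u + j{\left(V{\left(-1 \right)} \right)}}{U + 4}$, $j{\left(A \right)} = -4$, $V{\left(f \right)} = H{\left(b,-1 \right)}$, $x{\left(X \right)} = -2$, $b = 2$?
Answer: $3134$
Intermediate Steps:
$V{\left(f \right)} = 0$
$P{\left(U,u \right)} = \frac{-4 + u}{4 + U}$ ($P{\left(U,u \right)} = \frac{u - 4}{U + 4} = \frac{-4 + u}{4 + U}$)
$- 4701 P{\left(5,x{\left(2 \right)} \right)} = - 4701 \frac{-4 - 2}{4 + 5} = - 4701 \cdot \frac{1}{9} \left(-6\right) = \left(-4701\right) \left(- \frac{2}{3}\right) = 3134$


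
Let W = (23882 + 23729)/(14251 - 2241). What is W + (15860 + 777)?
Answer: 199857981/12010 ≈ 16641.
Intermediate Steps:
W = 47611/12010 ≈ 3.9643
W + (15860 + 777) = 47611/12010 + (15860 + 777) = 47611/12010 + 16637 = 199857981/12010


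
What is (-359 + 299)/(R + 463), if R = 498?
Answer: -60/961 ≈ -0.062435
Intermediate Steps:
(-359 + 299)/(R + 463) = (-359 + 299)/(498 + 463) = -60/961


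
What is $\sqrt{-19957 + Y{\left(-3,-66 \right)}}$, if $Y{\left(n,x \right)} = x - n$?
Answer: $2 i \sqrt{5005} \approx 141.49 i$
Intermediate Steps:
$\sqrt{-19957 + Y{\left(-3,-66 \right)}} = \sqrt{-19957 - 63} = \sqrt{-20020} = 2 i \sqrt{5005}$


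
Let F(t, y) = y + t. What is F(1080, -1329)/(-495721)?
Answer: 249/495721 ≈ 0.00050230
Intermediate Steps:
F(t, y) = t + y
F(1080, -1329)/(-495721) = (1080 - 1329)/(-495721) = -249*(-1/495721) = 249/495721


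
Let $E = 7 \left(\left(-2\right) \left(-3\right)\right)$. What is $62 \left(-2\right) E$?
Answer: $-5208$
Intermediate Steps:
$E = 42$ ($E = 7 \cdot 6 = 42$)
$62 \left(-2\right) E = 62 \left(-2\right) 42 = \left(-124\right) 42 = -5208$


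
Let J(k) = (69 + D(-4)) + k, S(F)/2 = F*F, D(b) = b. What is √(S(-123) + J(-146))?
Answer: 3*√3353 ≈ 173.72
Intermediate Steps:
S(F) = 2*F² (S(F) = 2*(F*F) = 2*F²)
J(k) = 65 + k (J(k) = (69 - 4) + k = 65 + k)
√(S(-123) + J(-146)) = √(2*(-123)² + (65 - 146)) = √(2*15129 - 81) = √(30258 - 81) = √30177 = 3*√3353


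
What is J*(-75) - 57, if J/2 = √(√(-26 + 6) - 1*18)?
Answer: -57 - 150*√(-18 + 2*I*√5) ≈ -135.46 - 641.21*I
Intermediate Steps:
J = 2*√(-18 + 2*I*√5) (J = 2*√(√(-26 + 6) - 1*18) = 2*√(√(-20) - 18) = 2*√(2*I*√5 - 18) = 2*√(-18 + 2*I*√5) ≈ 1.0462 + 8.5495*I)
J*(-75) - 57 = (2*√(-18 + 2*I*√5))*(-75) - 57 = -150*√(-18 + 2*I*√5) - 57 = -57 - 150*√(-18 + 2*I*√5)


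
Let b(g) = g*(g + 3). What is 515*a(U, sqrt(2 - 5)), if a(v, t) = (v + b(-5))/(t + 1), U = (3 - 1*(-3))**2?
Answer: 11845/2 - 11845*I*sqrt(3)/2 ≈ 5922.5 - 10258.0*I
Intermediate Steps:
b(g) = g*(3 + g)
U = 36 (U = (3 + 3)**2 = 6**2 = 36)
a(v, t) = (10 + v)/(1 + t) (a(v, t) = (v - 5*(3 - 5))/(t + 1) = (v - 5*(-2))/(1 + t) = (v + 10)/(1 + t) = (10 + v)/(1 + t))
515*a(U, sqrt(2 - 5)) = 515*((10 + 36)/(1 + sqrt(2 - 5))) = 515*(46/(1 + sqrt(-3))) = 515*(46/(1 + I*sqrt(3))) = 23690/(1 + I*sqrt(3))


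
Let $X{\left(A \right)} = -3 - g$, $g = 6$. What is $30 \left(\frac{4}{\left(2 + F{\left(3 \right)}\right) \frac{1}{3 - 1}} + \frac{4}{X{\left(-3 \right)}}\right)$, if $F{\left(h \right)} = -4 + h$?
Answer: $\frac{680}{3} \approx 226.67$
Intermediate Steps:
$X{\left(A \right)} = -9$ ($X{\left(A \right)} = -3 - 6 = -9$)
$30 \left(\frac{4}{\left(2 + F{\left(3 \right)}\right) \frac{1}{3 - 1}} + \frac{4}{X{\left(-3 \right)}}\right) = 30 \left(\frac{4}{\left(2 + \left(-4 + 3\right)\right) \frac{1}{3 - 1}} + \frac{4}{-9}\right) = 30 \left(\frac{4}{\left(2 - 1\right) \frac{1}{2}} + 4 \left(- \frac{1}{9}\right)\right) = 30 \left(\frac{4}{1 \cdot \frac{1}{2}} - \frac{4}{9}\right) = 30 \left(4 \frac{1}{\frac{1}{2}} - \frac{4}{9}\right) = 30 \left(4 \cdot 2 - \frac{4}{9}\right) = 30 \left(8 - \frac{4}{9}\right) = 30 \cdot \frac{68}{9} = \frac{680}{3}$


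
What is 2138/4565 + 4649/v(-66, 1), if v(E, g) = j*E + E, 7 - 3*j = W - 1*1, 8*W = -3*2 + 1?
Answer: -7518506/424545 ≈ -17.710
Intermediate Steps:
W = -5/8 (W = (-3*2 + 1)/8 = (-6 + 1)/8 = (⅛)*(-5) = -5/8 ≈ -0.62500)
j = 23/8 (j = 7/3 - (-5/8 - 1*1)/3 = 7/3 - (-5/8 - 1)/3 = 7/3 - ⅓*(-13/8) = 7/3 + 13/24 = 23/8 ≈ 2.8750)
v(E, g) = 31*E/8 (v(E, g) = 23*E/8 + E = 31*E/8)
2138/4565 + 4649/v(-66, 1) = 2138/4565 + 4649/(((31/8)*(-66))) = 2138*(1/4565) + 4649/(-1023/4) = 2138/4565 + 4649*(-4/1023) = 2138/4565 - 18596/1023 = -7518506/424545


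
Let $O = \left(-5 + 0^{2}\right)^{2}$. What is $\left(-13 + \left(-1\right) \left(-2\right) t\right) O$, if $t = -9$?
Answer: $-775$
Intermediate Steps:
$O = 25$ ($O = \left(-5 + 0\right)^{2} = \left(-5\right)^{2} = 25$)
$\left(-13 + \left(-1\right) \left(-2\right) t\right) O = \left(-13 + \left(-1\right) \left(-2\right) \left(-9\right)\right) 25 = \left(-13 + 2 \left(-9\right)\right) 25 = \left(-13 - 18\right) 25 = \left(-31\right) 25 = -775$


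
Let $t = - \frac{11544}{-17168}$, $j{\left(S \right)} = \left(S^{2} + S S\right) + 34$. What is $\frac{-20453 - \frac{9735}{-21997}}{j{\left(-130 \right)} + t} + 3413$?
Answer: $\frac{147303405315223}{43167154767} \approx 3412.4$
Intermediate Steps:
$j{\left(S \right)} = 34 + 2 S^{2}$ ($j{\left(S \right)} = \left(S^{2} + S^{2}\right) + 34 = 2 S^{2} + 34 = 34 + 2 S^{2}$)
$t = \frac{39}{58}$ ($t = \left(-11544\right) \left(- \frac{1}{17168}\right) = \frac{39}{58} \approx 0.67241$)
$\frac{-20453 - \frac{9735}{-21997}}{j{\left(-130 \right)} + t} + 3413 = \frac{-20453 - \frac{9735}{-21997}}{\left(34 + 2 \left(-130\right)^{2}\right) + \frac{39}{58}} + 3413 = \frac{-20453 - - \frac{9735}{21997}}{\left(34 + 2 \cdot 16900\right) + \frac{39}{58}} + 3413 = \frac{-20453 + \frac{9735}{21997}}{\left(34 + 33800\right) + \frac{39}{58}} + 3413 = - \frac{449894906}{21997 \left(33834 + \frac{39}{58}\right)} + 3413 = - \frac{449894906}{21997 \cdot \frac{1962411}{58}} + 3413 = \left(- \frac{449894906}{21997}\right) \frac{58}{1962411} + 3413 = - \frac{26093904548}{43167154767} + 3413 = \frac{147303405315223}{43167154767}$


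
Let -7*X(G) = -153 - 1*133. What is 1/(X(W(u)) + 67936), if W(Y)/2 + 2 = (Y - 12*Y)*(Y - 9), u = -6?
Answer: 7/475838 ≈ 1.4711e-5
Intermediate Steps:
W(Y) = -4 - 22*Y*(-9 + Y) (W(Y) = -4 + 2*((Y - 12*Y)*(Y - 9)) = -4 + 2*((-11*Y)*(-9 + Y)) = -4 + 2*(-11*Y*(-9 + Y)) = -4 - 22*Y*(-9 + Y))
X(G) = 286/7 (X(G) = -(-153 - 1*133)/7 = -(-153 - 133)/7 = -⅐*(-286) = 286/7)
1/(X(W(u)) + 67936) = 1/(286/7 + 67936) = 1/(475838/7) = 7/475838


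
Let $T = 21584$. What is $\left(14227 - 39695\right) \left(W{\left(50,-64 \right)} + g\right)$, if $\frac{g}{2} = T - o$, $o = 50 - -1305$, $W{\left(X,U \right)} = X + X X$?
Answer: $-1095327744$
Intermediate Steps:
$W{\left(X,U \right)} = X + X^{2}$
$o = 1355$ ($o = 50 + 1305 = 1355$)
$g = 40458$ ($g = 2 \left(21584 - 1355\right) = 2 \cdot 20229 = 40458$)
$\left(14227 - 39695\right) \left(W{\left(50,-64 \right)} + g\right) = \left(14227 - 39695\right) \left(50 \left(1 + 50\right) + 40458\right) = - 25468 \left(50 \cdot 51 + 40458\right) = - 25468 \left(2550 + 40458\right) = \left(-25468\right) 43008 = -1095327744$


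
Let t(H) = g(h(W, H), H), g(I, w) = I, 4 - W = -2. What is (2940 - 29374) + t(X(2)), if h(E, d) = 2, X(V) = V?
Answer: -26432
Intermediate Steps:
W = 6 (W = 4 - 1*(-2) = 4 + 2 = 6)
t(H) = 2
(2940 - 29374) + t(X(2)) = (2940 - 29374) + 2 = -26434 + 2 = -26432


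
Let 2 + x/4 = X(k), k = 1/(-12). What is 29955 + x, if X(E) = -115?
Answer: 29487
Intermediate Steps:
k = -1/12 ≈ -0.083333
x = -468 (x = -8 + 4*(-115) = -8 - 460 = -468)
29955 + x = 29955 - 468 = 29487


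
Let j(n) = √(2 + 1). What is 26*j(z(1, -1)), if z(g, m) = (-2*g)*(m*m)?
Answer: 26*√3 ≈ 45.033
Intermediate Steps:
z(g, m) = -2*g*m² (z(g, m) = (-2*g)*m² = -2*g*m²)
j(n) = √3
26*j(z(1, -1)) = 26*√3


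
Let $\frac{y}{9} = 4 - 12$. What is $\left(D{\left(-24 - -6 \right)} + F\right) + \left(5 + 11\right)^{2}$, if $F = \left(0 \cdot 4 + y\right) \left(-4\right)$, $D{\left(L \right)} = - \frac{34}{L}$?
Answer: $\frac{4913}{9} \approx 545.89$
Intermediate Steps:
$y = -72$ ($y = 9 \left(4 - 12\right) = 9 \left(-8\right) = -72$)
$F = 288$ ($F = \left(0 \cdot 4 - 72\right) \left(-4\right) = \left(0 - 72\right) \left(-4\right) = \left(-72\right) \left(-4\right) = 288$)
$\left(D{\left(-24 - -6 \right)} + F\right) + \left(5 + 11\right)^{2} = \left(- \frac{34}{-24 - -6} + 288\right) + \left(5 + 11\right)^{2} = \left(- \frac{34}{-24 + 6} + 288\right) + 16^{2} = \left(- \frac{34}{-18} + 288\right) + 256 = \left(\left(-34\right) \left(- \frac{1}{18}\right) + 288\right) + 256 = \left(\frac{17}{9} + 288\right) + 256 = \frac{2609}{9} + 256 = \frac{4913}{9}$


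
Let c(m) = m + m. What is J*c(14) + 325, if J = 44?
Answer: 1557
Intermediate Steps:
c(m) = 2*m
J*c(14) + 325 = 44*(2*14) + 325 = 44*28 + 325 = 1232 + 325 = 1557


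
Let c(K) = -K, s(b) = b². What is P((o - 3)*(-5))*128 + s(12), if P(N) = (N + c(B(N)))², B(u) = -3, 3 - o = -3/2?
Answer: 2736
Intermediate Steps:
o = 9/2 (o = 3 - (-3)/2 = 3 - 1*(-3/2) = 3 + 3/2 = 9/2 ≈ 4.5000)
P(N) = (3 + N)² (P(N) = (N - 1*(-3))² = (N + 3)² = (3 + N)²)
P((o - 3)*(-5))*128 + s(12) = (3 + (9/2 - 3)*(-5))²*128 + 12² = (3 + (3/2)*(-5))²*128 + 144 = (3 - 15/2)²*128 + 144 = (-9/2)²*128 + 144 = (81/4)*128 + 144 = 2592 + 144 = 2736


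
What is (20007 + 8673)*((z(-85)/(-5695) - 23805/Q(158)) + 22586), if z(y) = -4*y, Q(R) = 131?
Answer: 5639688630840/8777 ≈ 6.4255e+8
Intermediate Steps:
(20007 + 8673)*((z(-85)/(-5695) - 23805/Q(158)) + 22586) = (20007 + 8673)*((-4*(-85)/(-5695) - 23805/131) + 22586) = 28680*((340*(-1/5695) - 23805*1/131) + 22586) = 28680*((-4/67 - 23805/131) + 22586) = 28680*(-1595459/8777 + 22586) = 28680*(196641863/8777) = 5639688630840/8777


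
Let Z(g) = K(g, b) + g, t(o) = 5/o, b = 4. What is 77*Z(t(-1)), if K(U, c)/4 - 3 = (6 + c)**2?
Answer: 31339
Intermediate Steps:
K(U, c) = 12 + 4*(6 + c)**2
Z(g) = 412 + g (Z(g) = (12 + 4*(6 + 4)**2) + g = (12 + 4*10**2) + g = (12 + 4*100) + g = (12 + 400) + g = 412 + g)
77*Z(t(-1)) = 77*(412 + 5/(-1)) = 77*(412 + 5*(-1)) = 77*(412 - 5) = 77*407 = 31339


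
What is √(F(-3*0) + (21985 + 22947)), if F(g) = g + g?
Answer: 2*√11233 ≈ 211.97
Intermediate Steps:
F(g) = 2*g
√(F(-3*0) + (21985 + 22947)) = √(2*(-3*0) + (21985 + 22947)) = √(2*0 + 44932) = √(0 + 44932) = √44932 = 2*√11233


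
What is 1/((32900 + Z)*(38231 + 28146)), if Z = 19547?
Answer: 1/3481274519 ≈ 2.8725e-10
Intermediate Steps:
1/((32900 + Z)*(38231 + 28146)) = 1/((32900 + 19547)*(38231 + 28146)) = 1/(52447*66377) = 1/3481274519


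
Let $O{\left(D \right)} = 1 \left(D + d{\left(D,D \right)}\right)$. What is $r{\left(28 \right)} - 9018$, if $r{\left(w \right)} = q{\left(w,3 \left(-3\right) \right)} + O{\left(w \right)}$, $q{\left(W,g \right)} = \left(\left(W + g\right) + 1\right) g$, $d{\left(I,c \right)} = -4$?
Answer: $-9174$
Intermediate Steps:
$O{\left(D \right)} = -4 + D$ ($O{\left(D \right)} = 1 \left(D - 4\right) = 1 \left(-4 + D\right) = -4 + D$)
$q{\left(W,g \right)} = g \left(1 + W + g\right)$ ($q{\left(W,g \right)} = \left(1 + W + g\right) g = g \left(1 + W + g\right)$)
$r{\left(w \right)} = 68 - 8 w$ ($r{\left(w \right)} = 3 \left(-3\right) \left(1 + w + 3 \left(-3\right)\right) + \left(-4 + w\right) = - 9 \left(1 + w - 9\right) + \left(-4 + w\right) = - 9 \left(-8 + w\right) + \left(-4 + w\right) = \left(72 - 9 w\right) + \left(-4 + w\right) = 68 - 8 w$)
$r{\left(28 \right)} - 9018 = \left(68 - 224\right) - 9018 = -156 - 9018 = -9174$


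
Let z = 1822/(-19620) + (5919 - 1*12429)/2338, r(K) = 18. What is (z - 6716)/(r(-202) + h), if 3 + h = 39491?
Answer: -11007335107/64721494620 ≈ -0.17007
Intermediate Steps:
h = 39488 (h = -3 + 39491 = 39488)
z = -4713787/1638270 (z = 1822*(-1/19620) + (5919 - 12429)*(1/2338) = -911/9810 - 6510*1/2338 = -911/9810 - 465/167 = -4713787/1638270 ≈ -2.8773)
(z - 6716)/(r(-202) + h) = (-4713787/1638270 - 6716)/(18 + 39488) = -11007335107/1638270/39506 = -11007335107/1638270*1/39506 = -11007335107/64721494620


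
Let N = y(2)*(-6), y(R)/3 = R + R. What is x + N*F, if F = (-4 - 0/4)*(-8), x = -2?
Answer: -2306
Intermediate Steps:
y(R) = 6*R (y(R) = 3*(R + R) = 3*(2*R) = 6*R)
N = -72 (N = (6*2)*(-6) = 12*(-6) = -72)
F = 32 (F = (-4 - 0/4)*(-8) = (-4 - 1*0)*(-8) = (-4 + 0)*(-8) = -4*(-8) = 32)
x + N*F = -2 - 72*32 = -2 - 2304 = -2306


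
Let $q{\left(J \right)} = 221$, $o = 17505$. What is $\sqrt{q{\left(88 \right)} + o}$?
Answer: $\sqrt{17726} \approx 133.14$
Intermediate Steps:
$\sqrt{q{\left(88 \right)} + o} = \sqrt{221 + 17505} = \sqrt{17726}$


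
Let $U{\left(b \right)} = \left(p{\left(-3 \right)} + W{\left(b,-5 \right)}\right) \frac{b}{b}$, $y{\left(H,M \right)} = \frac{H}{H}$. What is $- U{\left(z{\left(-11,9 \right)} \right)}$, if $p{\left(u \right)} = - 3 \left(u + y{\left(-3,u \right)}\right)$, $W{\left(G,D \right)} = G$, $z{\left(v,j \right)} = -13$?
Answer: $7$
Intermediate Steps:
$y{\left(H,M \right)} = 1$
$p{\left(u \right)} = -3 - 3 u$ ($p{\left(u \right)} = - 3 \left(u + 1\right) = - 3 \left(1 + u\right) = -3 - 3 u$)
$U{\left(b \right)} = 6 + b$ ($U{\left(b \right)} = \left(\left(-3 - -9\right) + b\right) \frac{b}{b} = \left(\left(-3 + 9\right) + b\right) 1 = \left(6 + b\right) 1 = 6 + b$)
$- U{\left(z{\left(-11,9 \right)} \right)} = - (6 - 13) = \left(-1\right) \left(-7\right) = 7$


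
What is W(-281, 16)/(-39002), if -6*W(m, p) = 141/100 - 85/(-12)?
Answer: 637/17550900 ≈ 3.6294e-5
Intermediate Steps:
W(m, p) = -637/450 (W(m, p) = -(141/100 - 85/(-12))/6 = -(141*(1/100) - 85*(-1/12))/6 = -(141/100 + 85/12)/6 = -1/6*637/75 = -637/450)
W(-281, 16)/(-39002) = -637/450/(-39002) = -637/450*(-1/39002) = 637/17550900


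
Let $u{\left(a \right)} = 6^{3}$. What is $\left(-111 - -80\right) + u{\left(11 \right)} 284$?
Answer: $61313$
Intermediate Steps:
$u{\left(a \right)} = 216$
$\left(-111 - -80\right) + u{\left(11 \right)} 284 = \left(-111 - -80\right) + 216 \cdot 284 = \left(-111 + 80\right) + 61344 = -31 + 61344 = 61313$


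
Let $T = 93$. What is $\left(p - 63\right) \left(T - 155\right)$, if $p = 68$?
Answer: $-310$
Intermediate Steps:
$\left(p - 63\right) \left(T - 155\right) = \left(68 - 63\right) \left(93 - 155\right) = 5 \left(-62\right) = -310$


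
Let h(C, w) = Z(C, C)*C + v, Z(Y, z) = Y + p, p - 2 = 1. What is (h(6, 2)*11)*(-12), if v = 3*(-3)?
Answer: -5940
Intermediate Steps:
p = 3 (p = 2 + 1 = 3)
v = -9
Z(Y, z) = 3 + Y (Z(Y, z) = Y + 3 = 3 + Y)
h(C, w) = -9 + C*(3 + C) (h(C, w) = (3 + C)*C - 9 = C*(3 + C) - 9 = -9 + C*(3 + C))
(h(6, 2)*11)*(-12) = ((-9 + 6*(3 + 6))*11)*(-12) = ((-9 + 6*9)*11)*(-12) = ((-9 + 54)*11)*(-12) = (45*11)*(-12) = 495*(-12) = -5940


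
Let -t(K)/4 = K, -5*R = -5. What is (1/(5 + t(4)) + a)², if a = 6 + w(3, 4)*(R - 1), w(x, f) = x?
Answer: 4225/121 ≈ 34.917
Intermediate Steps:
R = 1 (R = -⅕*(-5) = 1)
t(K) = -4*K
a = 6 (a = 6 + 3*(1 - 1) = 6 + 3*0 = 6 + 0 = 6)
(1/(5 + t(4)) + a)² = (1/(5 - 4*4) + 6)² = (1/(5 - 16) + 6)² = (1/(-11) + 6)² = (-1/11 + 6)² = (65/11)² = 4225/121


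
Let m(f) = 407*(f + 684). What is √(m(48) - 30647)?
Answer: √267277 ≈ 516.99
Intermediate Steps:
m(f) = 278388 + 407*f (m(f) = 407*(684 + f) = 278388 + 407*f)
√(m(48) - 30647) = √((278388 + 407*48) - 30647) = √((278388 + 19536) - 30647) = √(297924 - 30647) = √267277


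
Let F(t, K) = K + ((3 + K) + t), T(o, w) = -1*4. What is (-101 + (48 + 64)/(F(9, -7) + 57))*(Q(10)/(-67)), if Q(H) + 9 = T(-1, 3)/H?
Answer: -255821/18425 ≈ -13.884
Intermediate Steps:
T(o, w) = -4
Q(H) = -9 - 4/H
F(t, K) = 3 + t + 2*K (F(t, K) = K + (3 + K + t) = 3 + t + 2*K)
(-101 + (48 + 64)/(F(9, -7) + 57))*(Q(10)/(-67)) = (-101 + (48 + 64)/((3 + 9 + 2*(-7)) + 57))*((-9 - 4/10)/(-67)) = (-101 + 112/((3 + 9 - 14) + 57))*((-9 - 4*1/10)*(-1/67)) = (-101 + 112/(-2 + 57))*((-9 - 2/5)*(-1/67)) = (-101 + 112/55)*(-47/5*(-1/67)) = (-101 + 112*(1/55))*(47/335) = (-101 + 112/55)*(47/335) = -5443/55*47/335 = -255821/18425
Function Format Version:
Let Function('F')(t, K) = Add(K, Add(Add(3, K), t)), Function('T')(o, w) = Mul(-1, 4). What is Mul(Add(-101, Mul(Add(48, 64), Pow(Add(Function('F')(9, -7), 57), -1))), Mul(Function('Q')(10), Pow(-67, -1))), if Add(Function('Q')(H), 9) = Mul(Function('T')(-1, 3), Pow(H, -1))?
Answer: Rational(-255821, 18425) ≈ -13.884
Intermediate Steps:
Function('T')(o, w) = -4
Function('Q')(H) = Add(-9, Mul(-4, Pow(H, -1)))
Function('F')(t, K) = Add(3, t, Mul(2, K)) (Function('F')(t, K) = Add(K, Add(3, K, t)) = Add(3, t, Mul(2, K)))
Mul(Add(-101, Mul(Add(48, 64), Pow(Add(Function('F')(9, -7), 57), -1))), Mul(Function('Q')(10), Pow(-67, -1))) = Mul(Add(-101, Mul(Add(48, 64), Pow(Add(Add(3, 9, Mul(2, -7)), 57), -1))), Mul(Add(-9, Mul(-4, Pow(10, -1))), Pow(-67, -1))) = Mul(Add(-101, Mul(112, Pow(Add(Add(3, 9, -14), 57), -1))), Mul(Add(-9, Mul(-4, Rational(1, 10))), Rational(-1, 67))) = Mul(Add(-101, Mul(112, Pow(Add(-2, 57), -1))), Mul(Add(-9, Rational(-2, 5)), Rational(-1, 67))) = Mul(Add(-101, Mul(112, Pow(55, -1))), Mul(Rational(-47, 5), Rational(-1, 67))) = Mul(Add(-101, Mul(112, Rational(1, 55))), Rational(47, 335)) = Mul(Add(-101, Rational(112, 55)), Rational(47, 335)) = Mul(Rational(-5443, 55), Rational(47, 335)) = Rational(-255821, 18425)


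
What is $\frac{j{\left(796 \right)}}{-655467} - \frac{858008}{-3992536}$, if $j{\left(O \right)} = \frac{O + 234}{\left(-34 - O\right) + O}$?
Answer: $\frac{1195348370194}{5561073137913} \approx 0.21495$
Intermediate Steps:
$j{\left(O \right)} = - \frac{117}{17} - \frac{O}{34}$ ($j{\left(O \right)} = \frac{234 + O}{-34} = \left(234 + O\right) \left(- \frac{1}{34}\right) = - \frac{117}{17} - \frac{O}{34}$)
$\frac{j{\left(796 \right)}}{-655467} - \frac{858008}{-3992536} = \frac{- \frac{117}{17} - \frac{398}{17}}{-655467} - \frac{858008}{-3992536} = \left(- \frac{117}{17} - \frac{398}{17}\right) \left(- \frac{1}{655467}\right) - - \frac{107251}{499067} = \left(- \frac{515}{17}\right) \left(- \frac{1}{655467}\right) + \frac{107251}{499067} = \frac{515}{11142939} + \frac{107251}{499067} = \frac{1195348370194}{5561073137913}$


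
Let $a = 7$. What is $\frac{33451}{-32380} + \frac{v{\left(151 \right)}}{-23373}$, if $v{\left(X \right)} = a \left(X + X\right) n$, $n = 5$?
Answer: $- \frac{160586689}{108116820} \approx -1.4853$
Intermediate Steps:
$v{\left(X \right)} = 70 X$ ($v{\left(X \right)} = 7 \left(X + X\right) 5 = 7 \cdot 2 X 5 = 14 X 5 = 70 X$)
$\frac{33451}{-32380} + \frac{v{\left(151 \right)}}{-23373} = \frac{33451}{-32380} + \frac{70 \cdot 151}{-23373} = 33451 \left(- \frac{1}{32380}\right) + 10570 \left(- \frac{1}{23373}\right) = - \frac{33451}{32380} - \frac{1510}{3339} = - \frac{160586689}{108116820}$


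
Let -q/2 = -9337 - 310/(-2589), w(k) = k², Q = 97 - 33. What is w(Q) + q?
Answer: 58950910/2589 ≈ 22770.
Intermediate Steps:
Q = 64
q = 48346366/2589 (q = -2*(-9337 - 310/(-2589)) = -2*(-9337 - 310*(-1)/2589) = -2*(-9337 - 1*(-310/2589)) = -2*(-9337 + 310/2589) = -2*(-24173183/2589) = 48346366/2589 ≈ 18674.)
w(Q) + q = 64² + 48346366/2589 = 4096 + 48346366/2589 = 58950910/2589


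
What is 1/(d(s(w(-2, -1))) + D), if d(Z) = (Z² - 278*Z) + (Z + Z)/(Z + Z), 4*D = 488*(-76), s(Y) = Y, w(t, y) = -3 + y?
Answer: -1/8143 ≈ -0.00012280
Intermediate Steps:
D = -9272 (D = (488*(-76))/4 = (¼)*(-37088) = -9272)
d(Z) = 1 + Z² - 278*Z (d(Z) = (Z² - 278*Z) + (2*Z)/((2*Z)) = (Z² - 278*Z) + (2*Z)*(1/(2*Z)) = (Z² - 278*Z) + 1 = 1 + Z² - 278*Z)
1/(d(s(w(-2, -1))) + D) = 1/((1 + (-3 - 1)² - 278*(-3 - 1)) - 9272) = 1/((1 + (-4)² - 278*(-4)) - 9272) = 1/((1 + 16 + 1112) - 9272) = 1/(1129 - 9272) = 1/(-8143) = -1/8143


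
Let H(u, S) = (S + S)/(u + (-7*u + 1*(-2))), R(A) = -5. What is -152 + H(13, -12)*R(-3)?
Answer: -307/2 ≈ -153.50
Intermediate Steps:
H(u, S) = 2*S/(-2 - 6*u) (H(u, S) = (2*S)/(u + (-7*u - 2)) = (2*S)/(u + (-2 - 7*u)) = (2*S)/(-2 - 6*u) = 2*S/(-2 - 6*u))
-152 + H(13, -12)*R(-3) = -152 - 1*(-12)/(1 + 3*13)*(-5) = -152 - 1*(-12)/(1 + 39)*(-5) = -152 - 1*(-12)/40*(-5) = -152 - 1*(-12)*1/40*(-5) = -152 + (3/10)*(-5) = -152 - 3/2 = -307/2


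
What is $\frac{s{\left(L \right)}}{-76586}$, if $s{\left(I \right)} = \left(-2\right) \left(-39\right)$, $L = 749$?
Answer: $- \frac{39}{38293} \approx -0.0010185$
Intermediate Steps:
$s{\left(I \right)} = 78$
$\frac{s{\left(L \right)}}{-76586} = \frac{78}{-76586} = 78 \left(- \frac{1}{76586}\right) = - \frac{39}{38293}$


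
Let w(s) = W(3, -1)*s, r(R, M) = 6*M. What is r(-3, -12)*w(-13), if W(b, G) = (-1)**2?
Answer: 936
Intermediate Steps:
W(b, G) = 1
w(s) = s (w(s) = 1*s = s)
r(-3, -12)*w(-13) = (6*(-12))*(-13) = -72*(-13) = 936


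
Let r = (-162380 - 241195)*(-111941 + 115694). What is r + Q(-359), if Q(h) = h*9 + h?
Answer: -1514620565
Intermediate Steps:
Q(h) = 10*h (Q(h) = 9*h + h = 10*h)
r = -1514616975 (r = -403575*3753 = -1514616975)
r + Q(-359) = -1514616975 + 10*(-359) = -1514616975 - 3590 = -1514620565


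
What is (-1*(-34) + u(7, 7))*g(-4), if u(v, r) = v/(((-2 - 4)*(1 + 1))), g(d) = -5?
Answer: -2005/12 ≈ -167.08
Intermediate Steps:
u(v, r) = -v/12 (u(v, r) = v/((-6*2)) = v/(-12) = v*(-1/12) = -v/12)
(-1*(-34) + u(7, 7))*g(-4) = (-1*(-34) - 1/12*7)*(-5) = (34 - 7/12)*(-5) = (401/12)*(-5) = -2005/12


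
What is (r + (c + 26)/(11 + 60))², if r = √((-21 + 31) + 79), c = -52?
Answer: 449325/5041 - 52*√89/71 ≈ 82.225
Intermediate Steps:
r = √89 (r = √(10 + 79) = √89 ≈ 9.4340)
(r + (c + 26)/(11 + 60))² = (√89 + (-52 + 26)/(11 + 60))² = (√89 - 26/71)² = (-26/71 + √89)²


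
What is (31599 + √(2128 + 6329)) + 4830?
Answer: 36429 + √8457 ≈ 36521.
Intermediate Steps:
(31599 + √(2128 + 6329)) + 4830 = (31599 + √8457) + 4830 = 36429 + √8457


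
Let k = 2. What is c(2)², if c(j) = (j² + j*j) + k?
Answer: 100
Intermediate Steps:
c(j) = 2 + 2*j² (c(j) = (j² + j*j) + 2 = (j² + j²) + 2 = 2*j² + 2 = 2 + 2*j²)
c(2)² = (2 + 2*2²)² = (2 + 2*4)² = (2 + 8)² = 10² = 100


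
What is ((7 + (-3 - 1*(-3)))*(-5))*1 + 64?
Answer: 29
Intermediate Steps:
((7 + (-3 - 1*(-3)))*(-5))*1 + 64 = ((7 + (-3 + 3))*(-5))*1 + 64 = ((7 + 0)*(-5))*1 + 64 = (7*(-5))*1 + 64 = -35*1 + 64 = -35 + 64 = 29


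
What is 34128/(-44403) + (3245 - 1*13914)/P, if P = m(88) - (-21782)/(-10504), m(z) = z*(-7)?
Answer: 792425240740/48045866523 ≈ 16.493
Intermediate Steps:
m(z) = -7*z
P = -3246123/5252 (P = -7*88 - (-21782)/(-10504) = -616 - (-21782)*(-1)/10504 = -616 - 1*10891/5252 = -616 - 10891/5252 = -3246123/5252 ≈ -618.07)
34128/(-44403) + (3245 - 1*13914)/P = 34128/(-44403) + (3245 - 1*13914)/(-3246123/5252) = 34128*(-1/44403) + (3245 - 13914)*(-5252/3246123) = -11376/14801 - 10669*(-5252/3246123) = -11376/14801 + 56033588/3246123 = 792425240740/48045866523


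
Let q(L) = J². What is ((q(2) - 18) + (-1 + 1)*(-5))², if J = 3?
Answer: 81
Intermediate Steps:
q(L) = 9 (q(L) = 3² = 9)
((q(2) - 18) + (-1 + 1)*(-5))² = ((9 - 18) + (-1 + 1)*(-5))² = (-9 + 0*(-5))² = (-9 + 0)² = (-9)² = 81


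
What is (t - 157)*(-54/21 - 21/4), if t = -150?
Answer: 67233/28 ≈ 2401.2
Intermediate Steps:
(t - 157)*(-54/21 - 21/4) = (-150 - 157)*(-54/21 - 21/4) = -307*(-54*1/21 - 21*¼) = -307*(-18/7 - 21/4) = -307*(-219/28) = 67233/28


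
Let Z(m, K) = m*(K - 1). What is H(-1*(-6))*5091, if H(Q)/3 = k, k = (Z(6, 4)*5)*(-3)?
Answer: -4123710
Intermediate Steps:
Z(m, K) = m*(-1 + K)
k = -270 (k = ((6*(-1 + 4))*5)*(-3) = ((6*3)*5)*(-3) = (18*5)*(-3) = 90*(-3) = -270)
H(Q) = -810 (H(Q) = 3*(-270) = -810)
H(-1*(-6))*5091 = -810*5091 = -4123710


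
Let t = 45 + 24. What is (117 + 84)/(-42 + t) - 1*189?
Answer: -1634/9 ≈ -181.56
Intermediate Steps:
t = 69
(117 + 84)/(-42 + t) - 1*189 = (117 + 84)/(-42 + 69) - 1*189 = 201/27 - 189 = 201*(1/27) - 189 = 67/9 - 189 = -1634/9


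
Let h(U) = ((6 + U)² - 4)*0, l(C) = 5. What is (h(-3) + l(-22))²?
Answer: 25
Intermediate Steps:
h(U) = 0 (h(U) = (-4 + (6 + U)²)*0 = 0)
(h(-3) + l(-22))² = (0 + 5)² = 5² = 25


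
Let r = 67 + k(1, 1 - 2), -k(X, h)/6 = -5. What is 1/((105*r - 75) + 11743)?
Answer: 1/21853 ≈ 4.5760e-5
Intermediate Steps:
k(X, h) = 30 (k(X, h) = -6*(-5) = 30)
r = 97 (r = 67 + 30 = 97)
1/((105*r - 75) + 11743) = 1/((105*97 - 75) + 11743) = 1/((10185 - 75) + 11743) = 1/(10110 + 11743) = 1/21853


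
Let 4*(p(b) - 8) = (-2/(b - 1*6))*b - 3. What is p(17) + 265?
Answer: 11945/44 ≈ 271.48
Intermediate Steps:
p(b) = 29/4 - b/(2*(-6 + b)) (p(b) = 8 + ((-2/(b - 1*6))*b - 3)/4 = 8 + ((-2/(b - 6))*b - 3)/4 = 8 + ((-2/(-6 + b))*b - 3)/4 = 8 + (-2*b/(-6 + b) - 3)/4 = 8 + (-3 - 2*b/(-6 + b))/4 = 8 + (-¾ - b/(2*(-6 + b))) = 29/4 - b/(2*(-6 + b)))
p(17) + 265 = 3*(-58 + 9*17)/(4*(-6 + 17)) + 265 = (¾)*(-58 + 153)/11 + 265 = (¾)*(1/11)*95 + 265 = 285/44 + 265 = 11945/44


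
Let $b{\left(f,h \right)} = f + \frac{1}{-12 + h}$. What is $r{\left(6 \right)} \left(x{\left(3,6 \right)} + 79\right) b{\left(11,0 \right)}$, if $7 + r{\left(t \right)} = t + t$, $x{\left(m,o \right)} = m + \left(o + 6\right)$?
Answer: $\frac{30785}{6} \approx 5130.8$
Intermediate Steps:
$x{\left(m,o \right)} = 6 + m + o$ ($x{\left(m,o \right)} = m + \left(6 + o\right) = 6 + m + o$)
$r{\left(t \right)} = -7 + 2 t$ ($r{\left(t \right)} = -7 + \left(t + t\right) = -7 + 2 t$)
$r{\left(6 \right)} \left(x{\left(3,6 \right)} + 79\right) b{\left(11,0 \right)} = \left(-7 + 2 \cdot 6\right) \left(\left(6 + 3 + 6\right) + 79\right) \frac{1 - 132 + 11 \cdot 0}{-12 + 0} = \left(-7 + 12\right) \left(15 + 79\right) \frac{1 - 132 + 0}{-12} = 5 \cdot 94 \left(\left(- \frac{1}{12}\right) \left(-131\right)\right) = 470 \cdot \frac{131}{12} = \frac{30785}{6}$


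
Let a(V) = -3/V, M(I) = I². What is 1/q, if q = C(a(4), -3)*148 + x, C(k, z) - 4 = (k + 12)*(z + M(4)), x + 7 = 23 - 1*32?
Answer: 1/22221 ≈ 4.5002e-5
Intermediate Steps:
x = -16 (x = -7 + (23 - 1*32) = -7 + (23 - 32) = -7 - 9 = -16)
C(k, z) = 4 + (12 + k)*(16 + z) (C(k, z) = 4 + (k + 12)*(z + 4²) = 4 + (12 + k)*(z + 16) = 4 + (12 + k)*(16 + z))
q = 22221 (q = (196 + 12*(-3) + 16*(-3/4) - 3/4*(-3))*148 - 16 = (196 - 36 + 16*(-3*¼) - 3*¼*(-3))*148 - 16 = (196 - 36 + 16*(-¾) - ¾*(-3))*148 - 16 = (196 - 36 - 12 + 9/4)*148 - 16 = (601/4)*148 - 16 = 22237 - 16 = 22221)
1/q = 1/22221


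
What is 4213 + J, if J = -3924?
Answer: 289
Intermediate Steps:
4213 + J = 4213 - 3924 = 289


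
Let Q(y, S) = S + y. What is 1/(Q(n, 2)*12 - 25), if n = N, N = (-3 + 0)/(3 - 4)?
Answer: 1/35 ≈ 0.028571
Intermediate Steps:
N = 3 (N = -3/(-1) = -3*(-1) = 3)
n = 3
1/(Q(n, 2)*12 - 25) = 1/((2 + 3)*12 - 25) = 1/(5*12 - 25) = 1/(60 - 25) = 1/35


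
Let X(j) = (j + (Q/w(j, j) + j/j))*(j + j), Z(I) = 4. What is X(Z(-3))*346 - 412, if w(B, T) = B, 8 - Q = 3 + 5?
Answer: 13428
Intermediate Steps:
Q = 0 (Q = 8 - (3 + 5) = 8 - 1*8 = 8 - 8 = 0)
X(j) = 2*j*(1 + j) (X(j) = (j + (0/j + j/j))*(j + j) = (j + (0 + 1))*(2*j) = (j + 1)*(2*j) = (1 + j)*(2*j) = 2*j*(1 + j))
X(Z(-3))*346 - 412 = (2*4*(1 + 4))*346 - 412 = (2*4*5)*346 - 412 = 40*346 - 412 = 13840 - 412 = 13428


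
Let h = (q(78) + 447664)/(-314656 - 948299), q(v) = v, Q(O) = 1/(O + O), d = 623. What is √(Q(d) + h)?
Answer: I*√875926199993783610/1573641930 ≈ 0.59474*I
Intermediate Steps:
Q(O) = 1/(2*O)
h = -447742/1262955 (h = (78 + 447664)/(-314656 - 948299) = 447742/(-1262955) = 447742*(-1/1262955) = -447742/1262955 ≈ -0.35452)
√(Q(d) + h) = √((½)/623 - 447742/1262955) = √((½)*(1/623) - 447742/1262955) = √(1/1246 - 447742/1262955) = √(-556623577/1573641930) = I*√875926199993783610/1573641930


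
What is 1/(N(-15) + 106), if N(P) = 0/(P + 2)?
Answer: 1/106 ≈ 0.0094340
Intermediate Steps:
N(P) = 0 (N(P) = 0/(2 + P) = 0)
1/(N(-15) + 106) = 1/(0 + 106) = 1/106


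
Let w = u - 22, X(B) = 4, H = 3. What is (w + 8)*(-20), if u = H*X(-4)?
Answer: 40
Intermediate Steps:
u = 12 (u = 3*4 = 12)
w = -10 (w = 12 - 22 = -10)
(w + 8)*(-20) = (-10 + 8)*(-20) = -2*(-20) = 40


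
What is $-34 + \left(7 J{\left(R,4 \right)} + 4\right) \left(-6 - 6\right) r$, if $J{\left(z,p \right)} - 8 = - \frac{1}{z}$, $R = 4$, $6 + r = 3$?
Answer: $2063$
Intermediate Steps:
$r = -3$ ($r = -6 + 3 = -3$)
$J{\left(z,p \right)} = 8 - \frac{1}{z}$
$-34 + \left(7 J{\left(R,4 \right)} + 4\right) \left(-6 - 6\right) r = -34 + \left(7 \left(8 - \frac{1}{4}\right) + 4\right) \left(-6 - 6\right) \left(-3\right) = -34 + \left(7 \left(8 - \frac{1}{4}\right) + 4\right) \left(\left(-12\right) \left(-3\right)\right) = -34 + \left(7 \left(8 - \frac{1}{4}\right) + 4\right) 36 = -34 + \left(7 \cdot \frac{31}{4} + 4\right) 36 = -34 + \left(\frac{217}{4} + 4\right) 36 = -34 + \frac{233}{4} \cdot 36 = -34 + 2097 = 2063$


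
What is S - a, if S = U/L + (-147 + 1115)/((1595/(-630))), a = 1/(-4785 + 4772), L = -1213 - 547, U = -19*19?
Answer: -253506303/663520 ≈ -382.06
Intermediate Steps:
U = -361
L = -1760
a = -1/13 (a = 1/(-13) = -1/13 ≈ -0.076923)
S = -19504411/51040 (S = -361/(-1760) + (-147 + 1115)/((1595/(-630))) = -361*(-1/1760) + 968/((1595*(-1/630))) = 361/1760 + 968/(-319/126) = 361/1760 + 968*(-126/319) = 361/1760 - 11088/29 = -19504411/51040 ≈ -382.14)
S - a = -19504411/51040 - 1*(-1/13) = -19504411/51040 + 1/13 = -253506303/663520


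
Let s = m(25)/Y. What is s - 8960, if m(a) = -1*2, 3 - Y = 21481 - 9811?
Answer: -104536318/11667 ≈ -8960.0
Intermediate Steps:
Y = -11667 (Y = 3 - (21481 - 9811) = 3 - 1*11670 = 3 - 11670 = -11667)
m(a) = -2
s = 2/11667 (s = -2/(-11667) = -2*(-1/11667) = 2/11667 ≈ 0.00017142)
s - 8960 = 2/11667 - 8960 = -104536318/11667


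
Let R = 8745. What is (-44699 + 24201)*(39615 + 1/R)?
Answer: -7101187241648/8745 ≈ -8.1203e+8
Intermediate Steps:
(-44699 + 24201)*(39615 + 1/R) = (-44699 + 24201)*(39615 + 1/8745) = -20498*(39615 + 1/8745) = -20498*346433176/8745 = -7101187241648/8745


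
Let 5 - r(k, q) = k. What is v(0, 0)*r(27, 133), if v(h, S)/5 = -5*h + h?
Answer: 0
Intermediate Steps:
r(k, q) = 5 - k
v(h, S) = -20*h (v(h, S) = 5*(-5*h + h) = 5*(-4*h) = -20*h)
v(0, 0)*r(27, 133) = (-20*0)*(5 - 1*27) = 0*(5 - 27) = 0*(-22) = 0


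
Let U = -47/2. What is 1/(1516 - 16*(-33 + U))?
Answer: 1/2420 ≈ 0.00041322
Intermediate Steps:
U = -47/2 (U = -47*½ = -47/2 ≈ -23.500)
1/(1516 - 16*(-33 + U)) = 1/(1516 - 16*(-33 - 47/2)) = 1/(1516 - 16*(-113/2)) = 1/(1516 + 904) = 1/2420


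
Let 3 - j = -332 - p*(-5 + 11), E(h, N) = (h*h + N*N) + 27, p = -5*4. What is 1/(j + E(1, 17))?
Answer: 1/532 ≈ 0.0018797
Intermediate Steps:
p = -20
E(h, N) = 27 + N² + h² (E(h, N) = (h² + N²) + 27 = (N² + h²) + 27 = 27 + N² + h²)
j = 215 (j = 3 - (-332 - (-20)*(-5 + 11)) = 3 - (-332 - (-20)*6) = 3 - (-332 - 1*(-120)) = 3 - (-332 + 120) = 3 - 1*(-212) = 3 + 212 = 215)
1/(j + E(1, 17)) = 1/(215 + (27 + 17² + 1²)) = 1/(215 + (27 + 289 + 1)) = 1/(215 + 317) = 1/532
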